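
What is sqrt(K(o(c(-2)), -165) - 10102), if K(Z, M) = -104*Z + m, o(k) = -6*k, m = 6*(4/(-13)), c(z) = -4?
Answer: I*sqrt(2129374)/13 ≈ 112.25*I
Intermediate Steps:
m = -24/13 (m = 6*(4*(-1/13)) = 6*(-4/13) = -24/13 ≈ -1.8462)
o(k) = -6*k
K(Z, M) = -24/13 - 104*Z (K(Z, M) = -104*Z - 24/13 = -24/13 - 104*Z)
sqrt(K(o(c(-2)), -165) - 10102) = sqrt((-24/13 - (-624)*(-4)) - 10102) = sqrt((-24/13 - 104*24) - 10102) = sqrt((-24/13 - 2496) - 10102) = sqrt(-32472/13 - 10102) = sqrt(-163798/13) = I*sqrt(2129374)/13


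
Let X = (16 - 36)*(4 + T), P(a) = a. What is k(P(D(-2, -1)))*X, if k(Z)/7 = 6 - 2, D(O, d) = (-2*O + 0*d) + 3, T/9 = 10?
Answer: -52640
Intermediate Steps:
T = 90 (T = 9*10 = 90)
D(O, d) = 3 - 2*O (D(O, d) = (-2*O + 0) + 3 = -2*O + 3 = 3 - 2*O)
k(Z) = 28 (k(Z) = 7*(6 - 2) = 7*4 = 28)
X = -1880 (X = (16 - 36)*(4 + 90) = -20*94 = -1880)
k(P(D(-2, -1)))*X = 28*(-1880) = -52640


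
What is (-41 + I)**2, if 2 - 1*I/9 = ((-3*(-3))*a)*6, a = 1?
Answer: 259081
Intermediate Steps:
I = -468 (I = 18 - 9*-3*(-3)*1*6 = 18 - 9*9*1*6 = 18 - 81*6 = 18 - 9*54 = 18 - 486 = -468)
(-41 + I)**2 = (-41 - 468)**2 = (-509)**2 = 259081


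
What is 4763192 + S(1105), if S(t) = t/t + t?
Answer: 4764298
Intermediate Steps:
S(t) = 1 + t
4763192 + S(1105) = 4763192 + (1 + 1105) = 4763192 + 1106 = 4764298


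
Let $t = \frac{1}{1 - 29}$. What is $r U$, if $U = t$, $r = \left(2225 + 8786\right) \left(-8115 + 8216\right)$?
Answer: $- \frac{158873}{4} \approx -39718.0$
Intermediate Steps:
$r = 1112111$ ($r = 11011 \cdot 101 = 1112111$)
$t = - \frac{1}{28}$ ($t = \frac{1}{-28} = - \frac{1}{28} \approx -0.035714$)
$U = - \frac{1}{28} \approx -0.035714$
$r U = 1112111 \left(- \frac{1}{28}\right) = - \frac{158873}{4}$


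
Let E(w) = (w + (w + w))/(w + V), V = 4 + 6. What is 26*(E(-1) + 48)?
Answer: 3718/3 ≈ 1239.3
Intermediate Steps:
V = 10
E(w) = 3*w/(10 + w) (E(w) = (w + (w + w))/(w + 10) = (w + 2*w)/(10 + w) = (3*w)/(10 + w) = 3*w/(10 + w))
26*(E(-1) + 48) = 26*(3*(-1)/(10 - 1) + 48) = 26*(3*(-1)/9 + 48) = 26*(3*(-1)*(⅑) + 48) = 26*(-⅓ + 48) = 26*(143/3) = 3718/3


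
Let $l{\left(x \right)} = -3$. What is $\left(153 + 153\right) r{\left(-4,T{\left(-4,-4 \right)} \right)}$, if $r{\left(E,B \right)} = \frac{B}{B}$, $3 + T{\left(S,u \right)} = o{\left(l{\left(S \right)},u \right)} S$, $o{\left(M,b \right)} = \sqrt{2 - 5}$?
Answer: $306$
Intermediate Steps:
$o{\left(M,b \right)} = i \sqrt{3}$ ($o{\left(M,b \right)} = \sqrt{-3} = i \sqrt{3}$)
$T{\left(S,u \right)} = -3 + i S \sqrt{3}$ ($T{\left(S,u \right)} = -3 + i \sqrt{3} S = -3 + i S \sqrt{3}$)
$r{\left(E,B \right)} = 1$
$\left(153 + 153\right) r{\left(-4,T{\left(-4,-4 \right)} \right)} = \left(153 + 153\right) 1 = 306 \cdot 1 = 306$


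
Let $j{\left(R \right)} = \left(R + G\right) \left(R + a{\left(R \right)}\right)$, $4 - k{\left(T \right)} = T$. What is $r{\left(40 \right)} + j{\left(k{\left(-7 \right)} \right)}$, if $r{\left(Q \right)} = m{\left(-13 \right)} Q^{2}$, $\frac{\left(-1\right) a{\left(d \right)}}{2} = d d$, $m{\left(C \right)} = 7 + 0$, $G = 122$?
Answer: $-19523$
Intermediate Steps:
$m{\left(C \right)} = 7$
$k{\left(T \right)} = 4 - T$
$a{\left(d \right)} = - 2 d^{2}$ ($a{\left(d \right)} = - 2 d d = - 2 d^{2}$)
$j{\left(R \right)} = \left(122 + R\right) \left(R - 2 R^{2}\right)$ ($j{\left(R \right)} = \left(R + 122\right) \left(R - 2 R^{2}\right) = \left(122 + R\right) \left(R - 2 R^{2}\right)$)
$r{\left(Q \right)} = 7 Q^{2}$
$r{\left(40 \right)} + j{\left(k{\left(-7 \right)} \right)} = 7 \cdot 40^{2} + \left(4 - -7\right) \left(122 - 243 \left(4 - -7\right) - 2 \left(4 - -7\right)^{2}\right) = 7 \cdot 1600 + \left(4 + 7\right) \left(122 - 243 \left(4 + 7\right) - 2 \left(4 + 7\right)^{2}\right) = 11200 + 11 \left(122 - 2673 - 2 \cdot 11^{2}\right) = 11200 + 11 \left(122 - 2673 - 242\right) = 11200 + 11 \left(-2793\right) = 11200 - 30723 = -19523$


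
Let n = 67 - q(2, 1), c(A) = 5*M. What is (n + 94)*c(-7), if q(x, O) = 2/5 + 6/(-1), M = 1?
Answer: 833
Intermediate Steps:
q(x, O) = -28/5 (q(x, O) = 2*(⅕) + 6*(-1) = ⅖ - 6 = -28/5)
c(A) = 5 (c(A) = 5*1 = 5)
n = 363/5 (n = 67 - 1*(-28/5) = 67 + 28/5 = 363/5 ≈ 72.600)
(n + 94)*c(-7) = (363/5 + 94)*5 = (833/5)*5 = 833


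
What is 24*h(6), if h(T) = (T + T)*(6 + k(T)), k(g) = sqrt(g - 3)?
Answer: 1728 + 288*sqrt(3) ≈ 2226.8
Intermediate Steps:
k(g) = sqrt(-3 + g)
h(T) = 2*T*(6 + sqrt(-3 + T)) (h(T) = (T + T)*(6 + sqrt(-3 + T)) = (2*T)*(6 + sqrt(-3 + T)) = 2*T*(6 + sqrt(-3 + T)))
24*h(6) = 24*(2*6*(6 + sqrt(-3 + 6))) = 24*(2*6*(6 + sqrt(3))) = 24*(72 + 12*sqrt(3)) = 1728 + 288*sqrt(3)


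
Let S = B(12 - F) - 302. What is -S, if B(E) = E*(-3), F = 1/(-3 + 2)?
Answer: 341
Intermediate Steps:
F = -1 (F = 1/(-1) = -1)
B(E) = -3*E
S = -341 (S = -3*(12 - 1*(-1)) - 302 = -3*(12 + 1) - 302 = -3*13 - 302 = -39 - 302 = -341)
-S = -1*(-341) = 341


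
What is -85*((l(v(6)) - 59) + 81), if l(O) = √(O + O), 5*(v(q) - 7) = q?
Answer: -1870 - 17*√410 ≈ -2214.2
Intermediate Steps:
v(q) = 7 + q/5
l(O) = √2*√O (l(O) = √(2*O) = √2*√O)
-85*((l(v(6)) - 59) + 81) = -85*((√2*√(7 + (⅕)*6) - 59) + 81) = -85*((√2*√(7 + 6/5) - 59) + 81) = -85*((√2*√(41/5) - 59) + 81) = -85*((√2*(√205/5) - 59) + 81) = -85*((√410/5 - 59) + 81) = -85*((-59 + √410/5) + 81) = -85*(22 + √410/5) = -1870 - 17*√410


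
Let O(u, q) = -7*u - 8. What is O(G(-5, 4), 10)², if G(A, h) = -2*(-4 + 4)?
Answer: 64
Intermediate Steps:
G(A, h) = 0 (G(A, h) = -2*0 = 0)
O(u, q) = -8 - 7*u
O(G(-5, 4), 10)² = (-8 - 7*0)² = (-8 + 0)² = (-8)² = 64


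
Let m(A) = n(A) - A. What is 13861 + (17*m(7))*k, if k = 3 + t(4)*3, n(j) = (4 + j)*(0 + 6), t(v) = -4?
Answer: 4834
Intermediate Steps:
n(j) = 24 + 6*j (n(j) = (4 + j)*6 = 24 + 6*j)
m(A) = 24 + 5*A (m(A) = (24 + 6*A) - A = 24 + 5*A)
k = -9 (k = 3 - 4*3 = 3 - 12 = -9)
13861 + (17*m(7))*k = 13861 + (17*(24 + 5*7))*(-9) = 13861 + (17*(24 + 35))*(-9) = 13861 + (17*59)*(-9) = 13861 + 1003*(-9) = 13861 - 9027 = 4834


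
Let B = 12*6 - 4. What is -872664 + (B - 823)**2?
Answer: -302639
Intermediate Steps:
B = 68 (B = 72 - 4 = 68)
-872664 + (B - 823)**2 = -872664 + (68 - 823)**2 = -872664 + (-755)**2 = -872664 + 570025 = -302639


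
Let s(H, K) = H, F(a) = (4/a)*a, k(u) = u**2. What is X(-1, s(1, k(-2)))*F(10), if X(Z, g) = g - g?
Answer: 0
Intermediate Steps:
F(a) = 4
X(Z, g) = 0
X(-1, s(1, k(-2)))*F(10) = 0*4 = 0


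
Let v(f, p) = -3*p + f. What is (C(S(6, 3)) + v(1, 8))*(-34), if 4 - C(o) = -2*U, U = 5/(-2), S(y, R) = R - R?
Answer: 816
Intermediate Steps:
v(f, p) = f - 3*p
S(y, R) = 0
U = -5/2 (U = 5*(-1/2) = -5/2 ≈ -2.5000)
C(o) = -1 (C(o) = 4 - (-2)*(-5)/2 = 4 - 1*5 = 4 - 5 = -1)
(C(S(6, 3)) + v(1, 8))*(-34) = (-1 + (1 - 3*8))*(-34) = (-1 + (1 - 24))*(-34) = (-1 - 23)*(-34) = -24*(-34) = 816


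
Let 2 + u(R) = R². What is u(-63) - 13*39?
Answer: 3460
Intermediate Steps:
u(R) = -2 + R²
u(-63) - 13*39 = (-2 + (-63)²) - 13*39 = (-2 + 3969) - 1*507 = 3967 - 507 = 3460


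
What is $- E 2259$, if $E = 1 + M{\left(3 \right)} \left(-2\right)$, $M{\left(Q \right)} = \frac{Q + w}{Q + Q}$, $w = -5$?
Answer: $-3765$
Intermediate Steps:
$M{\left(Q \right)} = \frac{-5 + Q}{2 Q}$ ($M{\left(Q \right)} = \frac{Q - 5}{Q + Q} = \frac{-5 + Q}{2 Q}$)
$E = \frac{5}{3}$ ($E = 1 + \frac{-5 + 3}{2 \cdot 3} \left(-2\right) = 1 + \frac{1}{2} \cdot \frac{1}{3} \left(-2\right) \left(-2\right) = 1 - - \frac{2}{3} = 1 + \frac{2}{3} = \frac{5}{3} \approx 1.6667$)
$- E 2259 = \left(-1\right) \frac{5}{3} \cdot 2259 = \left(- \frac{5}{3}\right) 2259 = -3765$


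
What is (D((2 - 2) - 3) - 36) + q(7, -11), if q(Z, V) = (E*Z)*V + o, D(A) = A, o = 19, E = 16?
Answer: -1252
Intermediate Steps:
q(Z, V) = 19 + 16*V*Z (q(Z, V) = (16*Z)*V + 19 = 16*V*Z + 19 = 19 + 16*V*Z)
(D((2 - 2) - 3) - 36) + q(7, -11) = (((2 - 2) - 3) - 36) + (19 + 16*(-11)*7) = ((0 - 3) - 36) + (19 - 1232) = (-3 - 36) - 1213 = -39 - 1213 = -1252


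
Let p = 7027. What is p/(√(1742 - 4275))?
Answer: -7027*I*√2533/2533 ≈ -139.62*I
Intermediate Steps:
p/(√(1742 - 4275)) = 7027/(√(1742 - 4275)) = 7027/(√(-2533)) = 7027/((I*√2533)) = 7027*(-I*√2533/2533) = -7027*I*√2533/2533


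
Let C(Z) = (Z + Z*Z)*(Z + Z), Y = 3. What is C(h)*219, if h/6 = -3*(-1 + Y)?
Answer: -19867680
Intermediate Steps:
h = -36 (h = 6*(-3*(-1 + 3)) = 6*(-3*2) = 6*(-6) = -36)
C(Z) = 2*Z*(Z + Z²) (C(Z) = (Z + Z²)*(2*Z) = 2*Z*(Z + Z²))
C(h)*219 = (2*(-36)²*(1 - 36))*219 = (2*1296*(-35))*219 = -90720*219 = -19867680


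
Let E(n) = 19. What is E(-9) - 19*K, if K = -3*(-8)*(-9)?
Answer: 4123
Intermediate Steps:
K = -216 (K = 24*(-9) = -216)
E(-9) - 19*K = 19 - 19*(-216) = 19 + 4104 = 4123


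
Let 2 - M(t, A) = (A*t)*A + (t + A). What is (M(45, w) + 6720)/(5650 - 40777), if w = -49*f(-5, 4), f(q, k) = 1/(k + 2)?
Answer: -44207/421524 ≈ -0.10487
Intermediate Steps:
f(q, k) = 1/(2 + k)
w = -49/6 (w = -49/(2 + 4) = -49/6 ≈ -8.1667)
M(t, A) = 2 - A - t - t*A² (M(t, A) = 2 - ((A*t)*A + (t + A)) = 2 - (t*A² + (A + t)) = 2 - (A + t + t*A²) = 2 + (-A - t - t*A²) = 2 - A - t - t*A²)
(M(45, w) + 6720)/(5650 - 40777) = ((2 - 1*(-49/6) - 1*45 - 1*45*(-49/6)²) + 6720)/(5650 - 40777) = ((2 + 49/6 - 45 - 1*45*2401/36) + 6720)/(-35127) = ((2 + 49/6 - 45 - 12005/4) + 6720)*(-1/35127) = (-36433/12 + 6720)*(-1/35127) = (44207/12)*(-1/35127) = -44207/421524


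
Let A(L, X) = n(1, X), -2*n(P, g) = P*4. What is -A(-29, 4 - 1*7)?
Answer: 2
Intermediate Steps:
n(P, g) = -2*P (n(P, g) = -P*4/2 = -2*P)
A(L, X) = -2 (A(L, X) = -2*1 = -2)
-A(-29, 4 - 1*7) = -1*(-2) = 2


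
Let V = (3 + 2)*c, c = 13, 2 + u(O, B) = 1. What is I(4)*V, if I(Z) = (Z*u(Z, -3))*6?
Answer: -1560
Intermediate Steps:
u(O, B) = -1 (u(O, B) = -2 + 1 = -1)
I(Z) = -6*Z (I(Z) = (Z*(-1))*6 = -Z*6 = -6*Z)
V = 65 (V = (3 + 2)*13 = 5*13 = 65)
I(4)*V = -6*4*65 = -24*65 = -1560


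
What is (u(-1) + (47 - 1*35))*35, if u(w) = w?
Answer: 385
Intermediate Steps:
(u(-1) + (47 - 1*35))*35 = (-1 + (47 - 1*35))*35 = (-1 + (47 - 35))*35 = (-1 + 12)*35 = 11*35 = 385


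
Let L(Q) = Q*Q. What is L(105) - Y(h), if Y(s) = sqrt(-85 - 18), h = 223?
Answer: 11025 - I*sqrt(103) ≈ 11025.0 - 10.149*I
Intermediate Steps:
L(Q) = Q**2
Y(s) = I*sqrt(103) (Y(s) = sqrt(-103) = I*sqrt(103))
L(105) - Y(h) = 105**2 - I*sqrt(103) = 11025 - I*sqrt(103)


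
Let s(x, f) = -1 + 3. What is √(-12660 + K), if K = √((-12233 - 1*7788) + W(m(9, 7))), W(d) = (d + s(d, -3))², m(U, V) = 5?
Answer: √(-12660 + 2*I*√4993) ≈ 0.628 + 112.52*I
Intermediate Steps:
s(x, f) = 2
W(d) = (2 + d)² (W(d) = (d + 2)² = (2 + d)²)
K = 2*I*√4993 (K = √((-12233 - 1*7788) + (2 + 5)²) = √((-12233 - 7788) + 7²) = √(-20021 + 49) = √(-19972) = 2*I*√4993 ≈ 141.32*I)
√(-12660 + K) = √(-12660 + 2*I*√4993)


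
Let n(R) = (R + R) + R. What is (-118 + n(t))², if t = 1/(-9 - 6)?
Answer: 349281/25 ≈ 13971.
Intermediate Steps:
t = -1/15 (t = 1/(-15) = -1/15 ≈ -0.066667)
n(R) = 3*R (n(R) = 2*R + R = 3*R)
(-118 + n(t))² = (-118 + 3*(-1/15))² = (-118 - ⅕)² = (-591/5)² = 349281/25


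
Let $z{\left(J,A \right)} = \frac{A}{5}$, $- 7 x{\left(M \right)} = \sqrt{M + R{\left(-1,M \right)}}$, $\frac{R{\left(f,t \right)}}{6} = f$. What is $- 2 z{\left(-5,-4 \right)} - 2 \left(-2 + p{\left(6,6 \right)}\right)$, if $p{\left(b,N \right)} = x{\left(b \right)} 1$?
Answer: $\frac{28}{5} \approx 5.6$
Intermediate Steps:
$R{\left(f,t \right)} = 6 f$
$x{\left(M \right)} = - \frac{\sqrt{-6 + M}}{7}$ ($x{\left(M \right)} = - \frac{\sqrt{M + 6 \left(-1\right)}}{7} = - \frac{\sqrt{M - 6}}{7} = - \frac{\sqrt{-6 + M}}{7}$)
$p{\left(b,N \right)} = - \frac{\sqrt{-6 + b}}{7}$ ($p{\left(b,N \right)} = - \frac{\sqrt{-6 + b}}{7} \cdot 1 = - \frac{\sqrt{-6 + b}}{7}$)
$z{\left(J,A \right)} = \frac{A}{5}$
$- 2 z{\left(-5,-4 \right)} - 2 \left(-2 + p{\left(6,6 \right)}\right) = - 2 \cdot \frac{1}{5} \left(-4\right) - 2 \left(-2 - \frac{\sqrt{-6 + 6}}{7}\right) = \left(-2\right) \left(- \frac{4}{5}\right) - 2 \left(-2 - \frac{\sqrt{0}}{7}\right) = \frac{8}{5} - 2 \left(-2 - 0\right) = \frac{8}{5} - 2 \left(-2 + 0\right) = \frac{8}{5} - -4 = \frac{8}{5} + 4 = \frac{28}{5}$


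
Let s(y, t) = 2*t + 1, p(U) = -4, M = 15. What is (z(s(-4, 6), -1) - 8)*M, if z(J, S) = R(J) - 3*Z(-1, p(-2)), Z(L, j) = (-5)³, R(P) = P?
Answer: 5700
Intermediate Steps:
s(y, t) = 1 + 2*t
Z(L, j) = -125
z(J, S) = 375 + J (z(J, S) = J - 3*(-125) = J + 375 = 375 + J)
(z(s(-4, 6), -1) - 8)*M = ((375 + (1 + 2*6)) - 8)*15 = ((375 + (1 + 12)) - 8)*15 = ((375 + 13) - 8)*15 = (388 - 8)*15 = 380*15 = 5700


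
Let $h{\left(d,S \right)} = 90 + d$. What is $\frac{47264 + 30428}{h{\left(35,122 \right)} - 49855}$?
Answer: $- \frac{38846}{24865} \approx -1.5623$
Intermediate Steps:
$\frac{47264 + 30428}{h{\left(35,122 \right)} - 49855} = \frac{47264 + 30428}{\left(90 + 35\right) - 49855} = \frac{77692}{125 - 49855} = \frac{77692}{-49730} = 77692 \left(- \frac{1}{49730}\right) = - \frac{38846}{24865}$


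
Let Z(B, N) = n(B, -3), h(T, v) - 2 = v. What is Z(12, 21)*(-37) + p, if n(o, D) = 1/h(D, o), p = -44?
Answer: -653/14 ≈ -46.643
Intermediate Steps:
h(T, v) = 2 + v
n(o, D) = 1/(2 + o)
Z(B, N) = 1/(2 + B)
Z(12, 21)*(-37) + p = -37/(2 + 12) - 44 = -37/14 - 44 = -653/14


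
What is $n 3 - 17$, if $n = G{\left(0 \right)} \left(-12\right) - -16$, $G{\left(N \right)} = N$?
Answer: $31$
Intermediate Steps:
$n = 16$ ($n = 0 \left(-12\right) - -16 = 0 + 16 = 16$)
$n 3 - 17 = 16 \cdot 3 - 17 = 48 - 17 = 31$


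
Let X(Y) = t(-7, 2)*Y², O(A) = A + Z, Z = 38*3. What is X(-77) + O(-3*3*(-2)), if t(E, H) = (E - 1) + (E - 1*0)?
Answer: -88803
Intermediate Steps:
Z = 114
t(E, H) = -1 + 2*E (t(E, H) = (-1 + E) + (E + 0) = (-1 + E) + E = -1 + 2*E)
O(A) = 114 + A (O(A) = A + 114 = 114 + A)
X(Y) = -15*Y² (X(Y) = (-1 + 2*(-7))*Y² = (-1 - 14)*Y² = -15*Y²)
X(-77) + O(-3*3*(-2)) = -15*(-77)² + (114 - 3*3*(-2)) = -15*5929 + (114 - 9*(-2)) = -88935 + (114 + 18) = -88935 + 132 = -88803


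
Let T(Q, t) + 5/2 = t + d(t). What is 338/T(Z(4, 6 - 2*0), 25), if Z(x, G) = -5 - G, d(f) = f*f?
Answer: 676/1295 ≈ 0.52201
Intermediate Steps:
d(f) = f**2
T(Q, t) = -5/2 + t + t**2 (T(Q, t) = -5/2 + (t + t**2) = -5/2 + t + t**2)
338/T(Z(4, 6 - 2*0), 25) = 338/(-5/2 + 25 + 25**2) = 338/(-5/2 + 25 + 625) = 338/(1295/2) = 338*(2/1295) = 676/1295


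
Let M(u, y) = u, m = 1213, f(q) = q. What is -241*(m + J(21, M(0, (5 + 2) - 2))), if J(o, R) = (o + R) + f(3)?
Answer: -298117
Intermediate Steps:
J(o, R) = 3 + R + o (J(o, R) = (o + R) + 3 = (R + o) + 3 = 3 + R + o)
-241*(m + J(21, M(0, (5 + 2) - 2))) = -241*(1213 + (3 + 0 + 21)) = -241*(1213 + 24) = -241*1237 = -298117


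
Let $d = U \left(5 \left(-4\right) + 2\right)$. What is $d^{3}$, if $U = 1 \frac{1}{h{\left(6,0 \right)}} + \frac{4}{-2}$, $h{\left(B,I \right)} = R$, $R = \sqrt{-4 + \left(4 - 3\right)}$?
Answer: $34992 + 22680 i \sqrt{3} \approx 34992.0 + 39283.0 i$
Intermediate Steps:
$R = i \sqrt{3}$ ($R = \sqrt{-4 + 1} = \sqrt{-3} = i \sqrt{3} \approx 1.732 i$)
$h{\left(B,I \right)} = i \sqrt{3}$
$U = -2 - \frac{i \sqrt{3}}{3}$ ($U = 1 \frac{1}{i \sqrt{3}} + \frac{4}{-2} = 1 \left(- \frac{i \sqrt{3}}{3}\right) + 4 \left(- \frac{1}{2}\right) = - \frac{i \sqrt{3}}{3} - 2 = -2 - \frac{i \sqrt{3}}{3} \approx -2.0 - 0.57735 i$)
$d = 36 + 6 i \sqrt{3}$ ($d = \left(-2 - \frac{i \sqrt{3}}{3}\right) \left(5 \left(-4\right) + 2\right) = \left(-2 - \frac{i \sqrt{3}}{3}\right) \left(-20 + 2\right) = \left(-2 - \frac{i \sqrt{3}}{3}\right) \left(-18\right) = 36 + 6 i \sqrt{3} \approx 36.0 + 10.392 i$)
$d^{3} = \left(36 + 6 i \sqrt{3}\right)^{3}$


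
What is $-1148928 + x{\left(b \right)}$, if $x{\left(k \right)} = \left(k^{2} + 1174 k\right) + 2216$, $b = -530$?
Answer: $-1488032$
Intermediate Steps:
$x{\left(k \right)} = 2216 + k^{2} + 1174 k$
$-1148928 + x{\left(b \right)} = -1148928 + \left(2216 + \left(-530\right)^{2} + 1174 \left(-530\right)\right) = -1148928 + \left(2216 + 280900 - 622220\right) = -1148928 - 339104 = -1488032$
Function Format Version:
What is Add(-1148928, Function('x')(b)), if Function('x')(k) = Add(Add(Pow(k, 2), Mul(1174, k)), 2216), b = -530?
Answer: -1488032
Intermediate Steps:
Function('x')(k) = Add(2216, Pow(k, 2), Mul(1174, k))
Add(-1148928, Function('x')(b)) = Add(-1148928, Add(2216, Pow(-530, 2), Mul(1174, -530))) = Add(-1148928, Add(2216, 280900, -622220)) = Add(-1148928, -339104) = -1488032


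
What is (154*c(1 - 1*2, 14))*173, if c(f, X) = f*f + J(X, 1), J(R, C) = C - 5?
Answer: -79926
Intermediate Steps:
J(R, C) = -5 + C
c(f, X) = -4 + f**2 (c(f, X) = f*f + (-5 + 1) = f**2 - 4 = -4 + f**2)
(154*c(1 - 1*2, 14))*173 = (154*(-4 + (1 - 1*2)**2))*173 = (154*(-4 + (1 - 2)**2))*173 = (154*(-4 + (-1)**2))*173 = (154*(-4 + 1))*173 = (154*(-3))*173 = -462*173 = -79926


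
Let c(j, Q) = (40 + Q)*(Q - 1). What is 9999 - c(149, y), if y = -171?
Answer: -12533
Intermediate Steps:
c(j, Q) = (-1 + Q)*(40 + Q) (c(j, Q) = (40 + Q)*(-1 + Q) = (-1 + Q)*(40 + Q))
9999 - c(149, y) = 9999 - (-40 + (-171)**2 + 39*(-171)) = 9999 - (-40 + 29241 - 6669) = 9999 - 1*22532 = 9999 - 22532 = -12533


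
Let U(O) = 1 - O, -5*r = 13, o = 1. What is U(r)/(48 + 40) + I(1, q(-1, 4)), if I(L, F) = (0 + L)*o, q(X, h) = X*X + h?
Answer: 229/220 ≈ 1.0409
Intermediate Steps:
r = -13/5 (r = -1/5*13 = -13/5 ≈ -2.6000)
q(X, h) = h + X**2 (q(X, h) = X**2 + h = h + X**2)
I(L, F) = L (I(L, F) = (0 + L)*1 = L*1 = L)
U(r)/(48 + 40) + I(1, q(-1, 4)) = (1 - 1*(-13/5))/(48 + 40) + 1 = (1 + 13/5)/88 + 1 = (18/5)*(1/88) + 1 = 9/220 + 1 = 229/220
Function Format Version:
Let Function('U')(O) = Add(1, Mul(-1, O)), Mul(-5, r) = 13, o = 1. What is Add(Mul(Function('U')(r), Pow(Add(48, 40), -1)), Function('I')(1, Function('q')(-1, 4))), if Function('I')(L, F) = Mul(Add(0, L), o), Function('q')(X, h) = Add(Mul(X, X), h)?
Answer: Rational(229, 220) ≈ 1.0409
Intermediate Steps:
r = Rational(-13, 5) (r = Mul(Rational(-1, 5), 13) = Rational(-13, 5) ≈ -2.6000)
Function('q')(X, h) = Add(h, Pow(X, 2)) (Function('q')(X, h) = Add(Pow(X, 2), h) = Add(h, Pow(X, 2)))
Function('I')(L, F) = L (Function('I')(L, F) = Mul(Add(0, L), 1) = Mul(L, 1) = L)
Add(Mul(Function('U')(r), Pow(Add(48, 40), -1)), Function('I')(1, Function('q')(-1, 4))) = Add(Mul(Add(1, Mul(-1, Rational(-13, 5))), Pow(Add(48, 40), -1)), 1) = Add(Mul(Add(1, Rational(13, 5)), Pow(88, -1)), 1) = Add(Mul(Rational(18, 5), Rational(1, 88)), 1) = Add(Rational(9, 220), 1) = Rational(229, 220)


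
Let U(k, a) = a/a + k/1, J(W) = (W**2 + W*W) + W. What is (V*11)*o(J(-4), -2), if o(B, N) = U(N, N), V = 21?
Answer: -231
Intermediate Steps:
J(W) = W + 2*W**2 (J(W) = (W**2 + W**2) + W = 2*W**2 + W = W + 2*W**2)
U(k, a) = 1 + k (U(k, a) = 1 + k*1 = 1 + k)
o(B, N) = 1 + N
(V*11)*o(J(-4), -2) = (21*11)*(1 - 2) = 231*(-1) = -231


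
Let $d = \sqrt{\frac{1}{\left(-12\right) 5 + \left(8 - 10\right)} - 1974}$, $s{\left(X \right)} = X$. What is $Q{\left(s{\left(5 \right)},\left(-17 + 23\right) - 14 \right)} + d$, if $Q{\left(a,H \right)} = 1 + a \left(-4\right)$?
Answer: $-19 + \frac{i \sqrt{7588118}}{62} \approx -19.0 + 44.43 i$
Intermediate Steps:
$Q{\left(a,H \right)} = 1 - 4 a$
$d = \frac{i \sqrt{7588118}}{62}$ ($d = \sqrt{\frac{1}{-60 - 2} - 1974} = \sqrt{\frac{1}{-62} - 1974} = \sqrt{- \frac{1}{62} - 1974} = \sqrt{- \frac{122389}{62}} = \frac{i \sqrt{7588118}}{62} \approx 44.43 i$)
$Q{\left(s{\left(5 \right)},\left(-17 + 23\right) - 14 \right)} + d = \left(1 - 20\right) + \frac{i \sqrt{7588118}}{62} = -19 + \frac{i \sqrt{7588118}}{62}$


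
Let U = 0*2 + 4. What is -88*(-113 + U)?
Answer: 9592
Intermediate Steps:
U = 4 (U = 0 + 4 = 4)
-88*(-113 + U) = -88*(-113 + 4) = -88*(-109) = 9592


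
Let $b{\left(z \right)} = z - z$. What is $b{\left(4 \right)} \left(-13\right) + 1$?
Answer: $1$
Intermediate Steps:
$b{\left(z \right)} = 0$
$b{\left(4 \right)} \left(-13\right) + 1 = 0 \left(-13\right) + 1 = 0 + 1 = 1$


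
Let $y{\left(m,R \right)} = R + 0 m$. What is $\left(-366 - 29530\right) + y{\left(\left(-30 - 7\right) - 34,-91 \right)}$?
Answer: $-29987$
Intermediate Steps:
$y{\left(m,R \right)} = R$ ($y{\left(m,R \right)} = R + 0 = R$)
$\left(-366 - 29530\right) + y{\left(\left(-30 - 7\right) - 34,-91 \right)} = \left(-366 - 29530\right) - 91 = -29896 - 91 = -29987$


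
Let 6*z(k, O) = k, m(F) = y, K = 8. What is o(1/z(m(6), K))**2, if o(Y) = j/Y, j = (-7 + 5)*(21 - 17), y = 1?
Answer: 16/9 ≈ 1.7778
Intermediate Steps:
m(F) = 1
z(k, O) = k/6
j = -8 (j = -2*4 = -8)
o(Y) = -8/Y
o(1/z(m(6), K))**2 = (-8*(1/6)*1)**2 = (-8/(1/(1/6)))**2 = (-8/6)**2 = (-8*1/6)**2 = (-4/3)**2 = 16/9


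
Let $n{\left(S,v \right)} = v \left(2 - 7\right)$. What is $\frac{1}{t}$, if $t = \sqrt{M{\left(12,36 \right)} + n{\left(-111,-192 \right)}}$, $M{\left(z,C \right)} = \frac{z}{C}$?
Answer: $\frac{\sqrt{8643}}{2881} \approx 0.032269$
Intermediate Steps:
$n{\left(S,v \right)} = - 5 v$ ($n{\left(S,v \right)} = v \left(-5\right) = - 5 v$)
$t = \frac{\sqrt{8643}}{3}$ ($t = \sqrt{\frac{12}{36} - -960} = \sqrt{12 \cdot \frac{1}{36} + 960} = \sqrt{\frac{1}{3} + 960} = \sqrt{\frac{2881}{3}} = \frac{\sqrt{8643}}{3} \approx 30.989$)
$\frac{1}{t} = \frac{1}{\frac{1}{3} \sqrt{8643}} = \frac{\sqrt{8643}}{2881}$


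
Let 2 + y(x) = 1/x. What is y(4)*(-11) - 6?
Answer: 53/4 ≈ 13.250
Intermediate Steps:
y(x) = -2 + 1/x
y(4)*(-11) - 6 = (-2 + 1/4)*(-11) - 6 = -7/4*(-11) - 6 = 77/4 - 6 = 53/4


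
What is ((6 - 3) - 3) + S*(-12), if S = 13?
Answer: -156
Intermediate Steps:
((6 - 3) - 3) + S*(-12) = ((6 - 3) - 3) + 13*(-12) = (3 - 3) - 156 = 0 - 156 = -156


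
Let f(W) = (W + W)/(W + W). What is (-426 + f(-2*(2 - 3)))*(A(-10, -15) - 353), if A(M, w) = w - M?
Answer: 152150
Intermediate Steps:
f(W) = 1 (f(W) = (2*W)/((2*W)) = (2*W)*(1/(2*W)) = 1)
(-426 + f(-2*(2 - 3)))*(A(-10, -15) - 353) = (-426 + 1)*((-15 - 1*(-10)) - 353) = -425*((-15 + 10) - 353) = -425*(-5 - 353) = -425*(-358) = 152150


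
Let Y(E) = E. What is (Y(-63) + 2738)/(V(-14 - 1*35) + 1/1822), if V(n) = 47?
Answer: 974770/17127 ≈ 56.914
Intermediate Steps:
(Y(-63) + 2738)/(V(-14 - 1*35) + 1/1822) = (-63 + 2738)/(47 + 1/1822) = 2675/(47 + 1/1822) = 2675/(85635/1822) = 2675*(1822/85635) = 974770/17127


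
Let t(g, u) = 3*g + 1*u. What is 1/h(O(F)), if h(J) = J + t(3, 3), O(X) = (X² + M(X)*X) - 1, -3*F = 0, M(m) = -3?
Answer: 1/11 ≈ 0.090909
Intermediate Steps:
t(g, u) = u + 3*g (t(g, u) = 3*g + u = u + 3*g)
F = 0 (F = -⅓*0 = 0)
O(X) = -1 + X² - 3*X (O(X) = (X² - 3*X) - 1 = -1 + X² - 3*X)
h(J) = 12 + J (h(J) = J + (3 + 3*3) = J + (3 + 9) = J + 12 = 12 + J)
1/h(O(F)) = 1/(12 + (-1 + 0² - 3*0)) = 1/(12 + (-1 + 0 + 0)) = 1/(12 - 1) = 1/11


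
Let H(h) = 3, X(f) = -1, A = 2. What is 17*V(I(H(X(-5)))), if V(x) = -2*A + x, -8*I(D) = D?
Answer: -595/8 ≈ -74.375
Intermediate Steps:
I(D) = -D/8
V(x) = -4 + x (V(x) = -2*2 + x = -4 + x)
17*V(I(H(X(-5)))) = 17*(-4 - ⅛*3) = 17*(-4 - 3/8) = 17*(-35/8) = -595/8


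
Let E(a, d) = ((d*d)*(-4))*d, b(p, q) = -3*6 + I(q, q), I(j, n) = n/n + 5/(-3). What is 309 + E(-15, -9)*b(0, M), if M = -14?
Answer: -54123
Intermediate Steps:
I(j, n) = -⅔ (I(j, n) = 1 + 5*(-⅓) = 1 - 5/3 = -⅔)
b(p, q) = -56/3 (b(p, q) = -3*6 - ⅔ = -18 - ⅔ = -56/3)
E(a, d) = -4*d³ (E(a, d) = (d²*(-4))*d = (-4*d²)*d = -4*d³)
309 + E(-15, -9)*b(0, M) = 309 - 4*(-9)³*(-56/3) = 309 - 4*(-729)*(-56/3) = 309 + 2916*(-56/3) = 309 - 54432 = -54123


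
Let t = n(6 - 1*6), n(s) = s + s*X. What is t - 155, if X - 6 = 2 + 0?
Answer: -155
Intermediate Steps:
X = 8 (X = 6 + (2 + 0) = 6 + 2 = 8)
n(s) = 9*s (n(s) = s + s*8 = s + 8*s = 9*s)
t = 0 (t = 9*(6 - 1*6) = 9*(6 - 6) = 9*0 = 0)
t - 155 = 0 - 155 = -155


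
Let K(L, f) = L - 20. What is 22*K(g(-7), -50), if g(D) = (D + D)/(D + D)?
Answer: -418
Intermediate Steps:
g(D) = 1 (g(D) = (2*D)/((2*D)) = (2*D)*(1/(2*D)) = 1)
K(L, f) = -20 + L
22*K(g(-7), -50) = 22*(-20 + 1) = 22*(-19) = -418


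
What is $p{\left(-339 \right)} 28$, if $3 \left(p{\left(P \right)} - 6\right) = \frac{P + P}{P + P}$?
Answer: $\frac{532}{3} \approx 177.33$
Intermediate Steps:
$p{\left(P \right)} = \frac{19}{3}$ ($p{\left(P \right)} = 6 + \frac{\left(P + P\right) \frac{1}{P + P}}{3} = 6 + \frac{2 P \frac{1}{2 P}}{3} = 6 + \frac{1}{3} \cdot 1 = 6 + \frac{1}{3} = \frac{19}{3}$)
$p{\left(-339 \right)} 28 = \frac{19}{3} \cdot 28 = \frac{532}{3}$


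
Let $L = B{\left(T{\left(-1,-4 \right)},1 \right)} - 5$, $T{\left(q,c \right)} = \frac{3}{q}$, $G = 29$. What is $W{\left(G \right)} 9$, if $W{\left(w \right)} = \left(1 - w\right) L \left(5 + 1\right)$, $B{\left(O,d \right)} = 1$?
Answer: $6048$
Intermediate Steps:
$L = -4$ ($L = 1 - 5 = -4$)
$W{\left(w \right)} = -24 + 24 w$ ($W{\left(w \right)} = \left(1 - w\right) \left(-4\right) \left(5 + 1\right) = \left(-4 + 4 w\right) 6 = -24 + 24 w$)
$W{\left(G \right)} 9 = \left(-24 + 24 \cdot 29\right) 9 = \left(-24 + 696\right) 9 = 672 \cdot 9 = 6048$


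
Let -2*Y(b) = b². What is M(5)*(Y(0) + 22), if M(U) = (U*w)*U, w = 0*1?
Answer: 0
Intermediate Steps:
w = 0
Y(b) = -b²/2
M(U) = 0 (M(U) = (U*0)*U = 0*U = 0)
M(5)*(Y(0) + 22) = 0*(-½*0² + 22) = 0*(-½*0 + 22) = 0*(0 + 22) = 0*22 = 0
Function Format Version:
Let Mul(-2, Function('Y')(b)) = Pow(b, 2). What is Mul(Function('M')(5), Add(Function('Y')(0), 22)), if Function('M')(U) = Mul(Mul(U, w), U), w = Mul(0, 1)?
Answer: 0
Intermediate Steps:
w = 0
Function('Y')(b) = Mul(Rational(-1, 2), Pow(b, 2))
Function('M')(U) = 0 (Function('M')(U) = Mul(Mul(U, 0), U) = Mul(0, U) = 0)
Mul(Function('M')(5), Add(Function('Y')(0), 22)) = Mul(0, Add(Mul(Rational(-1, 2), Pow(0, 2)), 22)) = Mul(0, Add(Mul(Rational(-1, 2), 0), 22)) = Mul(0, Add(0, 22)) = Mul(0, 22) = 0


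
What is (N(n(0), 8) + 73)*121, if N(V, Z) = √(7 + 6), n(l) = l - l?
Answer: 8833 + 121*√13 ≈ 9269.3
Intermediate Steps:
n(l) = 0
N(V, Z) = √13
(N(n(0), 8) + 73)*121 = (√13 + 73)*121 = (73 + √13)*121 = 8833 + 121*√13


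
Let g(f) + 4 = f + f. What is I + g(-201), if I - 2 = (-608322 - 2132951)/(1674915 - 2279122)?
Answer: -241358355/604207 ≈ -399.46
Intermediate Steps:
g(f) = -4 + 2*f (g(f) = -4 + (f + f) = -4 + 2*f)
I = 3949687/604207 (I = 2 + (-608322 - 2132951)/(1674915 - 2279122) = 2 - 2741273/(-604207) = 2 - 2741273*(-1/604207) = 2 + 2741273/604207 = 3949687/604207 ≈ 6.5370)
I + g(-201) = 3949687/604207 + (-4 + 2*(-201)) = 3949687/604207 + (-4 - 402) = 3949687/604207 - 406 = -241358355/604207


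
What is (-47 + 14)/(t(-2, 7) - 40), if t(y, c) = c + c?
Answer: 33/26 ≈ 1.2692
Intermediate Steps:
t(y, c) = 2*c
(-47 + 14)/(t(-2, 7) - 40) = (-47 + 14)/(2*7 - 40) = -33/(14 - 40) = -33/(-26) = -1/26*(-33) = 33/26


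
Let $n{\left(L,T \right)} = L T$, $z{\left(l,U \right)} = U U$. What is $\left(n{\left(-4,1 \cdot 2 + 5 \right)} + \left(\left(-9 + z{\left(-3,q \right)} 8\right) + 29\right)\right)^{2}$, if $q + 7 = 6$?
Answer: $0$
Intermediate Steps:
$q = -1$ ($q = -7 + 6 = -1$)
$z{\left(l,U \right)} = U^{2}$
$\left(n{\left(-4,1 \cdot 2 + 5 \right)} + \left(\left(-9 + z{\left(-3,q \right)} 8\right) + 29\right)\right)^{2} = \left(- 4 \left(1 \cdot 2 + 5\right) + \left(\left(-9 + \left(-1\right)^{2} \cdot 8\right) + 29\right)\right)^{2} = \left(- 4 \left(2 + 5\right) + \left(\left(-9 + 1 \cdot 8\right) + 29\right)\right)^{2} = \left(\left(-4\right) 7 + \left(\left(-9 + 8\right) + 29\right)\right)^{2} = \left(-28 + \left(-1 + 29\right)\right)^{2} = \left(-28 + 28\right)^{2} = 0^{2} = 0$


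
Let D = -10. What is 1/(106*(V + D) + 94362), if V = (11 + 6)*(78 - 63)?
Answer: 1/120332 ≈ 8.3103e-6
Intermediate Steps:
V = 255 (V = 17*15 = 255)
1/(106*(V + D) + 94362) = 1/(106*(255 - 10) + 94362) = 1/(106*245 + 94362) = 1/(25970 + 94362) = 1/120332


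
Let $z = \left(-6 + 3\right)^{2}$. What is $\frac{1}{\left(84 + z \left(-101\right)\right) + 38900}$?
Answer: $\frac{1}{38075} \approx 2.6264 \cdot 10^{-5}$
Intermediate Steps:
$z = 9$ ($z = \left(-3\right)^{2} = 9$)
$\frac{1}{\left(84 + z \left(-101\right)\right) + 38900} = \frac{1}{\left(84 + 9 \left(-101\right)\right) + 38900} = \frac{1}{\left(84 - 909\right) + 38900} = \frac{1}{-825 + 38900} = \frac{1}{38075}$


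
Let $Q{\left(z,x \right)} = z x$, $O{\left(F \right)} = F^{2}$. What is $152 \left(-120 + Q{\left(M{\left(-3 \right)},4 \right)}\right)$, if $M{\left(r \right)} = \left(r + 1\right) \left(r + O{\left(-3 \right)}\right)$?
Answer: $-25536$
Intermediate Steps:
$M{\left(r \right)} = \left(1 + r\right) \left(9 + r\right)$ ($M{\left(r \right)} = \left(r + 1\right) \left(r + \left(-3\right)^{2}\right) = \left(1 + r\right) \left(r + 9\right) = \left(1 + r\right) \left(9 + r\right)$)
$Q{\left(z,x \right)} = x z$
$152 \left(-120 + Q{\left(M{\left(-3 \right)},4 \right)}\right) = 152 \left(-120 + 4 \left(9 + \left(-3\right)^{2} + 10 \left(-3\right)\right)\right) = 152 \left(-120 + 4 \left(9 + 9 - 30\right)\right) = 152 \left(-120 + 4 \left(-12\right)\right) = 152 \left(-120 - 48\right) = 152 \left(-168\right) = -25536$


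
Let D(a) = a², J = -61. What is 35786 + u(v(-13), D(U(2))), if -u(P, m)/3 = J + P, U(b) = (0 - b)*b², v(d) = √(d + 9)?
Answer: 35969 - 6*I ≈ 35969.0 - 6.0*I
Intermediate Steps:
v(d) = √(9 + d)
U(b) = -b³ (U(b) = (-b)*b² = -b³)
u(P, m) = 183 - 3*P (u(P, m) = -3*(-61 + P) = 183 - 3*P)
35786 + u(v(-13), D(U(2))) = 35786 + (183 - 3*√(9 - 13)) = 35786 + (183 - 6*I) = 35969 - 6*I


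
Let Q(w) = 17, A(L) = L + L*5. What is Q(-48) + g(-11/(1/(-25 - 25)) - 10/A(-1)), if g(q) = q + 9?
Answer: 1733/3 ≈ 577.67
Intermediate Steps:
A(L) = 6*L (A(L) = L + 5*L = 6*L)
g(q) = 9 + q
Q(-48) + g(-11/(1/(-25 - 25)) - 10/A(-1)) = 17 + (9 + (-11/(1/(-25 - 25)) - 10/(6*(-1)))) = 17 + (9 + (-11/(1/(-50)) - 10/(-6))) = 17 + (9 + (-11/(-1/50) - 10*(-⅙))) = 17 + (9 + (-11*(-50) + 5/3)) = 17 + (9 + (550 + 5/3)) = 17 + (9 + 1655/3) = 17 + 1682/3 = 1733/3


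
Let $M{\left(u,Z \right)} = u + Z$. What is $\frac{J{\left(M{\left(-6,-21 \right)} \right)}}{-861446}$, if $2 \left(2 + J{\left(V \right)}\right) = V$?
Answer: $\frac{31}{1722892} \approx 1.7993 \cdot 10^{-5}$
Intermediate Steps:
$M{\left(u,Z \right)} = Z + u$
$J{\left(V \right)} = -2 + \frac{V}{2}$
$\frac{J{\left(M{\left(-6,-21 \right)} \right)}}{-861446} = \frac{-2 + \frac{-21 - 6}{2}}{-861446} = \left(-2 + \frac{1}{2} \left(-27\right)\right) \left(- \frac{1}{861446}\right) = \left(-2 - \frac{27}{2}\right) \left(- \frac{1}{861446}\right) = \left(- \frac{31}{2}\right) \left(- \frac{1}{861446}\right) = \frac{31}{1722892}$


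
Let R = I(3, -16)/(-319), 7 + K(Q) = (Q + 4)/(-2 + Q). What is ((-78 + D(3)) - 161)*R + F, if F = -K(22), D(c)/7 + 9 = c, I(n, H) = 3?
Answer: 26613/3190 ≈ 8.3426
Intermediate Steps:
D(c) = -63 + 7*c
K(Q) = -7 + (4 + Q)/(-2 + Q) (K(Q) = -7 + (Q + 4)/(-2 + Q) = -7 + (4 + Q)/(-2 + Q))
F = 57/10 (F = -6*(3 - 1*22)/(-2 + 22) = -6*(3 - 22)/20 = -6*(-19)/20 = -1*(-57/10) = 57/10 ≈ 5.7000)
R = -3/319 (R = 3/(-319) = 3*(-1/319) = -3/319 ≈ -0.0094044)
((-78 + D(3)) - 161)*R + F = ((-78 + (-63 + 7*3)) - 161)*(-3/319) + 57/10 = ((-78 + (-63 + 21)) - 161)*(-3/319) + 57/10 = ((-78 - 42) - 161)*(-3/319) + 57/10 = (-120 - 161)*(-3/319) + 57/10 = -281*(-3/319) + 57/10 = 843/319 + 57/10 = 26613/3190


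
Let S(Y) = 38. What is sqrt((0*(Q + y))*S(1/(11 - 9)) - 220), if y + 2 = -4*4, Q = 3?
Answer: 2*I*sqrt(55) ≈ 14.832*I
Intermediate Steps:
y = -18 (y = -2 - 4*4 = -2 - 16 = -18)
sqrt((0*(Q + y))*S(1/(11 - 9)) - 220) = sqrt((0*(3 - 18))*38 - 220) = sqrt((0*(-15))*38 - 220) = sqrt(0*38 - 220) = sqrt(0 - 220) = sqrt(-220) = 2*I*sqrt(55)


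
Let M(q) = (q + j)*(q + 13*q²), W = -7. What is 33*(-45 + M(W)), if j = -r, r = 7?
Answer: -292545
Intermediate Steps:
j = -7 (j = -1*7 = -7)
M(q) = (-7 + q)*(q + 13*q²) (M(q) = (q - 7)*(q + 13*q²) = (-7 + q)*(q + 13*q²))
33*(-45 + M(W)) = 33*(-45 - 7*(-7 - 90*(-7) + 13*(-7)²)) = 33*(-45 - 7*(-7 + 630 + 13*49)) = 33*(-45 - 7*(-7 + 630 + 637)) = 33*(-45 - 7*1260) = 33*(-45 - 8820) = 33*(-8865) = -292545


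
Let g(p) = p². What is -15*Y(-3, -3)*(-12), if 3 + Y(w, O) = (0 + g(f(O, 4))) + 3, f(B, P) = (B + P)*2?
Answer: 720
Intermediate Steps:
f(B, P) = 2*B + 2*P
Y(w, O) = (8 + 2*O)² (Y(w, O) = -3 + ((0 + (2*O + 2*4)²) + 3) = -3 + ((0 + (2*O + 8)²) + 3) = -3 + ((0 + (8 + 2*O)²) + 3) = -3 + ((8 + 2*O)² + 3) = -3 + (3 + (8 + 2*O)²) = (8 + 2*O)²)
-15*Y(-3, -3)*(-12) = -60*(4 - 3)²*(-12) = -60*1²*(-12) = -60*(-12) = 720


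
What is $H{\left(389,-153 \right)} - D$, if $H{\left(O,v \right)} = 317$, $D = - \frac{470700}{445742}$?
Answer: $\frac{70885457}{222871} \approx 318.06$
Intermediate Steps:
$D = - \frac{235350}{222871}$ ($D = \left(-470700\right) \frac{1}{445742} = - \frac{235350}{222871} \approx -1.056$)
$H{\left(389,-153 \right)} - D = 317 - - \frac{235350}{222871} = 317 + \frac{235350}{222871} = \frac{70885457}{222871}$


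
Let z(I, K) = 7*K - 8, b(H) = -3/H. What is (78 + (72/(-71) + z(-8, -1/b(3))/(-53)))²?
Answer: 83966073361/14160169 ≈ 5929.7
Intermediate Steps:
z(I, K) = -8 + 7*K
(78 + (72/(-71) + z(-8, -1/b(3))/(-53)))² = (78 + (72/(-71) + (-8 + 7*(-1/((-3/3))))/(-53)))² = (78 + (72*(-1/71) + (-8 + 7*(-1/((-3*⅓))))*(-1/53)))² = (78 + (-72/71 + (-8 + 7*(-1/(-1)))*(-1/53)))² = (78 + (-72/71 + (-8 + 7*(-1*(-1)))*(-1/53)))² = (78 + (-72/71 + (-8 + 7*1)*(-1/53)))² = (78 + (-72/71 + (-8 + 7)*(-1/53)))² = (78 + (-72/71 - 1*(-1/53)))² = (78 + (-72/71 + 1/53))² = (78 - 3745/3763)² = (289769/3763)² = 83966073361/14160169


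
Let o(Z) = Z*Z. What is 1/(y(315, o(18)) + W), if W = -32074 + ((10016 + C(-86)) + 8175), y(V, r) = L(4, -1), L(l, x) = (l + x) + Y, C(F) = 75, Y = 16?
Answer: -1/13789 ≈ -7.2522e-5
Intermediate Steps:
o(Z) = Z²
L(l, x) = 16 + l + x (L(l, x) = (l + x) + 16 = 16 + l + x)
y(V, r) = 19 (y(V, r) = 16 + 4 - 1 = 19)
W = -13808 (W = -32074 + ((10016 + 75) + 8175) = -32074 + (10091 + 8175) = -32074 + 18266 = -13808)
1/(y(315, o(18)) + W) = 1/(19 - 13808) = 1/(-13789) = -1/13789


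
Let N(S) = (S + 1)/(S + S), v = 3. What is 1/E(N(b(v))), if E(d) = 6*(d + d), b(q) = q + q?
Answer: ⅐ ≈ 0.14286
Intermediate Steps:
b(q) = 2*q
N(S) = (1 + S)/(2*S) (N(S) = (1 + S)/((2*S)) = (1 + S)*(1/(2*S)) = (1 + S)/(2*S))
E(d) = 12*d (E(d) = 6*(2*d) = 12*d)
1/E(N(b(v))) = 1/(12*((1 + 2*3)/(2*((2*3))))) = 1/(12*((½)*(1 + 6)/6)) = 1/(12*((½)*(⅙)*7)) = 1/(12*(7/12)) = 1/7 = ⅐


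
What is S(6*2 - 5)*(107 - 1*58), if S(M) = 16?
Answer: 784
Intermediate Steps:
S(6*2 - 5)*(107 - 1*58) = 16*(107 - 1*58) = 16*(107 - 58) = 16*49 = 784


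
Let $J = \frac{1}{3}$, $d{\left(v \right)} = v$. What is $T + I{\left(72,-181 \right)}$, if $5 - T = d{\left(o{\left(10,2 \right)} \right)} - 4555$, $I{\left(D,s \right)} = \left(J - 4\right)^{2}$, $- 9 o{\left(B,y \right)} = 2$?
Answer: $\frac{13721}{3} \approx 4573.7$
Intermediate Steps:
$o{\left(B,y \right)} = - \frac{2}{9}$ ($o{\left(B,y \right)} = \left(- \frac{1}{9}\right) 2 = - \frac{2}{9}$)
$J = \frac{1}{3} \approx 0.33333$
$I{\left(D,s \right)} = \frac{121}{9}$ ($I{\left(D,s \right)} = \left(\frac{1}{3} - 4\right)^{2} = \left(- \frac{11}{3}\right)^{2} = \frac{121}{9}$)
$T = \frac{41042}{9}$ ($T = 5 - \left(- \frac{2}{9} - 4555\right) = 5 - - \frac{40997}{9} = 5 + \frac{40997}{9} = \frac{41042}{9} \approx 4560.2$)
$T + I{\left(72,-181 \right)} = \frac{41042}{9} + \frac{121}{9} = \frac{13721}{3}$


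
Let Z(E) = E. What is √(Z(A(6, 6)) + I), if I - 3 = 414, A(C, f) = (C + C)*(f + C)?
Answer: √561 ≈ 23.685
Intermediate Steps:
A(C, f) = 2*C*(C + f) (A(C, f) = (2*C)*(C + f) = 2*C*(C + f))
I = 417 (I = 3 + 414 = 417)
√(Z(A(6, 6)) + I) = √(2*6*(6 + 6) + 417) = √(2*6*12 + 417) = √(144 + 417) = √561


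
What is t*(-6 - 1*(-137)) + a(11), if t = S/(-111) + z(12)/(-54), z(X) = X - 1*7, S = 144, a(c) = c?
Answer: -341809/1998 ≈ -171.08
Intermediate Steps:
z(X) = -7 + X (z(X) = X - 7 = -7 + X)
t = -2777/1998 (t = 144/(-111) + (-7 + 12)/(-54) = 144*(-1/111) + 5*(-1/54) = -48/37 - 5/54 = -2777/1998 ≈ -1.3899)
t*(-6 - 1*(-137)) + a(11) = -2777*(-6 - 1*(-137))/1998 + 11 = -2777*(-6 + 137)/1998 + 11 = -2777/1998*131 + 11 = -363787/1998 + 11 = -341809/1998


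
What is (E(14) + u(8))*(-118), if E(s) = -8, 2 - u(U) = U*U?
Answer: 8260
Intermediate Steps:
u(U) = 2 - U² (u(U) = 2 - U*U = 2 - U²)
(E(14) + u(8))*(-118) = (-8 + (2 - 1*8²))*(-118) = (-8 + (2 - 1*64))*(-118) = (-8 + (2 - 64))*(-118) = (-8 - 62)*(-118) = -70*(-118) = 8260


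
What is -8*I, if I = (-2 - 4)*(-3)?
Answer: -144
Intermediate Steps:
I = 18 (I = -6*(-3) = 18)
-8*I = -8*18 = -144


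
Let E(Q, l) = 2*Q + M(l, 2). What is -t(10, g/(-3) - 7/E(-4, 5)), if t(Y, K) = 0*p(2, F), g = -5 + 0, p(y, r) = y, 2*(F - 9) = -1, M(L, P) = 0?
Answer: 0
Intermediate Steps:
F = 17/2 (F = 9 + (½)*(-1) = 9 - ½ = 17/2 ≈ 8.5000)
E(Q, l) = 2*Q (E(Q, l) = 2*Q + 0 = 2*Q)
g = -5
t(Y, K) = 0 (t(Y, K) = 0*2 = 0)
-t(10, g/(-3) - 7/E(-4, 5)) = -1*0 = 0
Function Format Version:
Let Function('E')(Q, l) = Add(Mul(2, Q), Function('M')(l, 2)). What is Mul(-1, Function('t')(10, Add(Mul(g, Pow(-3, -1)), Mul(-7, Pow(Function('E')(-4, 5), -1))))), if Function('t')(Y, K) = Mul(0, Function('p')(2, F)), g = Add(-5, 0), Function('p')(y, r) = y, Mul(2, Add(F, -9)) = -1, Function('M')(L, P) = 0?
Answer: 0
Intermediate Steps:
F = Rational(17, 2) (F = Add(9, Mul(Rational(1, 2), -1)) = Add(9, Rational(-1, 2)) = Rational(17, 2) ≈ 8.5000)
Function('E')(Q, l) = Mul(2, Q) (Function('E')(Q, l) = Add(Mul(2, Q), 0) = Mul(2, Q))
g = -5
Function('t')(Y, K) = 0 (Function('t')(Y, K) = Mul(0, 2) = 0)
Mul(-1, Function('t')(10, Add(Mul(g, Pow(-3, -1)), Mul(-7, Pow(Function('E')(-4, 5), -1))))) = Mul(-1, 0) = 0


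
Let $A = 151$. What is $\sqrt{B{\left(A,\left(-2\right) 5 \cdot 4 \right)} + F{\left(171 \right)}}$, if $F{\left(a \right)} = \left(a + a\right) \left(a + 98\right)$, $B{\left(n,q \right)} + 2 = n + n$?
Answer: $\sqrt{92298} \approx 303.81$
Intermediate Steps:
$B{\left(n,q \right)} = -2 + 2 n$ ($B{\left(n,q \right)} = -2 + \left(n + n\right) = -2 + 2 n$)
$F{\left(a \right)} = 2 a \left(98 + a\right)$
$\sqrt{B{\left(A,\left(-2\right) 5 \cdot 4 \right)} + F{\left(171 \right)}} = \sqrt{\left(-2 + 2 \cdot 151\right) + 2 \cdot 171 \left(98 + 171\right)} = \sqrt{\left(-2 + 302\right) + 2 \cdot 171 \cdot 269} = \sqrt{300 + 91998} = \sqrt{92298}$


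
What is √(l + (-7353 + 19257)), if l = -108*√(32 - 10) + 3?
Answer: 3*√(1323 - 12*√22) ≈ 106.77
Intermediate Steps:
l = 3 - 108*√22 (l = -108*√22 + 3 = 3 - 108*√22 ≈ -503.56)
√(l + (-7353 + 19257)) = √((3 - 108*√22) + (-7353 + 19257)) = √((3 - 108*√22) + 11904) = √(11907 - 108*√22)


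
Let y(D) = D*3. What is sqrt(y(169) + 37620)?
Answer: sqrt(38127) ≈ 195.26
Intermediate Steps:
y(D) = 3*D
sqrt(y(169) + 37620) = sqrt(3*169 + 37620) = sqrt(507 + 37620) = sqrt(38127)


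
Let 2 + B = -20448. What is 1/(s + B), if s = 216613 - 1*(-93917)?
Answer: 1/290080 ≈ 3.4473e-6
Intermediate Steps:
B = -20450 (B = -2 - 20448 = -20450)
s = 310530 (s = 216613 + 93917 = 310530)
1/(s + B) = 1/(310530 - 20450) = 1/290080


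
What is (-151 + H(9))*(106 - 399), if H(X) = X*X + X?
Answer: 17873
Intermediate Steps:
H(X) = X + X² (H(X) = X² + X = X + X²)
(-151 + H(9))*(106 - 399) = (-151 + 9*(1 + 9))*(106 - 399) = (-151 + 9*10)*(-293) = (-151 + 90)*(-293) = -61*(-293) = 17873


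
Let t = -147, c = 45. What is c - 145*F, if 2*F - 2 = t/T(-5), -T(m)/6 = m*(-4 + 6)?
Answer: 621/8 ≈ 77.625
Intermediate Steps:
T(m) = -12*m (T(m) = -6*m*(-4 + 6) = -6*m*2 = -12*m)
F = -9/40 (F = 1 + (-147/((-12*(-5))))/2 = 1 + (-147/60)/2 = 1 + (-147*1/60)/2 = 1 + (1/2)*(-49/20) = 1 - 49/40 = -9/40 ≈ -0.22500)
c - 145*F = 45 - 145*(-9/40) = 45 + 261/8 = 621/8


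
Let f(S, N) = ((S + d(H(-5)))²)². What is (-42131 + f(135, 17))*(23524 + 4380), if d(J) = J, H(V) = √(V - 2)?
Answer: 9245797667072 + 274511738880*I*√7 ≈ 9.2458e+12 + 7.2629e+11*I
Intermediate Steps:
H(V) = √(-2 + V)
f(S, N) = (S + I*√7)⁴ (f(S, N) = ((S + √(-2 - 5))²)² = ((S + √(-7))²)² = ((S + I*√7)²)² = (S + I*√7)⁴)
(-42131 + f(135, 17))*(23524 + 4380) = (-42131 + (135 + I*√7)⁴)*(23524 + 4380) = (-42131 + (135 + I*√7)⁴)*27904 = -1175623424 + 27904*(135 + I*√7)⁴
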